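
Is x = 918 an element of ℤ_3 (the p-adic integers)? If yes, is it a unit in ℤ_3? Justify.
x ∈ ℤ_3 but not a unit; v_3(x) = 3 > 0

ℤ_3 = {x ∈ ℚ_3 : v_3(x) ≥ 0} and ℤ_3^× = {x ∈ ℤ_3 : v_3(x) = 0}. Here v_3(918) = v_3(num) − v_3(den) = 3; compare against these criteria.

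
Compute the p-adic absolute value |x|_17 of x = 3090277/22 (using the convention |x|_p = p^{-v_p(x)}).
|3090277/22|_17 = 1/83521

Step 1 — compute v_17(x) by factoring powers of 17 out of the numerator and denominator: v_17(3090277/22) = 4. Step 2 — apply |x|_p = p^{-v_p(x)} = 17^{-4} = 1/83521.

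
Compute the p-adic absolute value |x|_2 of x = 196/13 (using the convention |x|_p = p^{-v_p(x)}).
|196/13|_2 = 1/4

Step 1 — compute v_2(x) by factoring powers of 2 out of the numerator and denominator: v_2(196/13) = 2. Step 2 — apply |x|_p = p^{-v_p(x)} = 2^{-2} = 1/4.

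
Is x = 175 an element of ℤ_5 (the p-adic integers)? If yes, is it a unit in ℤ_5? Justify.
x ∈ ℤ_5 but not a unit; v_5(x) = 2 > 0

ℤ_5 = {x ∈ ℚ_5 : v_5(x) ≥ 0} and ℤ_5^× = {x ∈ ℤ_5 : v_5(x) = 0}. Here v_5(175) = v_5(num) − v_5(den) = 2; compare against these criteria.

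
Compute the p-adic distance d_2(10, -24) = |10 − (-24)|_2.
d_2(10, -24) = 1/2

Step 1 — x − y = 10 − (-24) = 34. Step 2 — v_2(34) = 1 (factor: 34 = (2^1 · 17); the sign does not affect v_p). Step 3 — |x − y|_2 = 2^{-1} = 1/2.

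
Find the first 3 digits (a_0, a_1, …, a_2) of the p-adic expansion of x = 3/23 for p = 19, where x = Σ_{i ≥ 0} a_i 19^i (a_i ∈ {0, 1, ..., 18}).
(a_0, …, a_2) = (15, 5, 3)

v_19(3/23) = 0 (numerator and denominator both coprime to 19), so x ∈ ℤ_19^×. Compute digits iteratively via a_i = x_i mod 19, x_{i+1} = (x_i − a_i)/19, with x_0 = x:
  x_0 = 3/23;  a_0 = 15;  x_1 = (x_0 − 15)/19 = -18/23
  x_1 = -18/23;  a_1 = 5;  x_2 = (x_1 − 5)/19 = -7/23
  x_2 = -7/23;  a_2 = 3;  x_3 = (x_2 − 3)/19 = -4/23
Digits: (15, 5, 3).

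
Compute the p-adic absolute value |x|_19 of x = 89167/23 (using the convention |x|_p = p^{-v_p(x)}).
|89167/23|_19 = 1/6859

Step 1 — compute v_19(x) by factoring powers of 19 out of the numerator and denominator: v_19(89167/23) = 3. Step 2 — apply |x|_p = p^{-v_p(x)} = 19^{-3} = 1/6859.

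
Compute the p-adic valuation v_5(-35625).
v_5(-35625) = 4

v_5(n) is the largest exponent k such that 5^k divides n. Factor out: -35625 = -5^4 · 57. (Sign doesn't affect v_p.) So v_5(-35625) = 4.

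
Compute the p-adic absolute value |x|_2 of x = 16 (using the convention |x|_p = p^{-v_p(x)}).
|16|_2 = 1/16

Step 1 — compute v_2(x) by factoring powers of 2 out of the numerator and denominator: v_2(16) = 4. Step 2 — apply |x|_p = p^{-v_p(x)} = 2^{-4} = 1/16.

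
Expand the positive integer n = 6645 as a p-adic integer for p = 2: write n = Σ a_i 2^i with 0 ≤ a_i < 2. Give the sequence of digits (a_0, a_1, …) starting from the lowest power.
(a_0, a_1, …) = (1, 0, 1, 0, 1, 1, 1, 1, 1, 0, 0, 1, 1)

Repeated division by 2 gives the digits low-to-high: 6645 = 1 + 1·2^2 + 1·2^4 + 1·2^5 + 1·2^6 + 1·2^7 + 1·2^8 + 1·2^11 + 1·2^12. Digit sequence: (1, 0, 1, 0, 1, 1, 1, 1, 1, 0, 0, 1, 1).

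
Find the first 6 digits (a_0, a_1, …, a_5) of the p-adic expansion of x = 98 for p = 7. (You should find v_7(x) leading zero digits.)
(a_0, …, a_5) = (0, 0, 2, 0, 0, 0)

v_7(98) = 2, so a_0 = ... = a_1 = 0. Factor out: x = 7^2 · u with u = 2 a unit in ℤ_7. Expand u iteratively via a_{v+i} = u_i mod 7, u_{i+1} = (u_i − a_{v+i})/7:
  u_0 = 2;  a_2 = 2;  u_1 = (u_0 − 2)/7 = 0
  u_1 = 0;  a_3 = 0;  u_2 = (u_1 − 0)/7 = 0
  u_2 = 0;  a_4 = 0;  u_3 = (u_2 − 0)/7 = 0
  u_3 = 0;  a_5 = 0;  u_4 = (u_3 − 0)/7 = 0
Digits: (0, 0, 2, 0, 0, 0).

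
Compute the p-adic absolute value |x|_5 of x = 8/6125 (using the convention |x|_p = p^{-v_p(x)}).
|8/6125|_5 = 125

Step 1 — compute v_5(x) by factoring powers of 5 out of the numerator and denominator: v_5(8/6125) = -3. Step 2 — apply |x|_p = p^{-v_p(x)} = 5^{3} = 125.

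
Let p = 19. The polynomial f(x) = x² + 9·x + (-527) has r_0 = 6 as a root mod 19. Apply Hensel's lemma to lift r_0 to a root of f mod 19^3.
r_2 = 2571 (mod 6859)

Hensel: r_{i+1} = r_i − f(r_i)·(f′(r_i))^{-1} mod 19^{i+2}, f′(x) = 2x + 9. Iterate:
  r_0 = 6 (mod 19)
  r_1 = 44 (mod 361)
  r_2 = 2571 (mod 6859)
Final: r = 2571 satisfies f(r) ≡ 0 mod 19^3.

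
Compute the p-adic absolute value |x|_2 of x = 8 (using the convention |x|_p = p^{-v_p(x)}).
|8|_2 = 1/8

Step 1 — compute v_2(x) by factoring powers of 2 out of the numerator and denominator: v_2(8) = 3. Step 2 — apply |x|_p = p^{-v_p(x)} = 2^{-3} = 1/8.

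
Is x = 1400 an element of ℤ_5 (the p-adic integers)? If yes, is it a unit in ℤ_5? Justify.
x ∈ ℤ_5 but not a unit; v_5(x) = 2 > 0

ℤ_5 = {x ∈ ℚ_5 : v_5(x) ≥ 0} and ℤ_5^× = {x ∈ ℤ_5 : v_5(x) = 0}. Here v_5(1400) = v_5(num) − v_5(den) = 2; compare against these criteria.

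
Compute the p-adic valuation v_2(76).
v_2(76) = 2

v_2(n) is the largest exponent k such that 2^k divides n. Factor out: 76 = 2^2 · 19. (Sign doesn't affect v_p.) So v_2(76) = 2.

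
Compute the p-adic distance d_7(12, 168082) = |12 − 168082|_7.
d_7(12, 168082) = 1/16807

Step 1 — x − y = 12 − 168082 = -168070. Step 2 — v_7(-168070) = 5 (factor: -168070 = −(7^5 · 10); the sign does not affect v_p). Step 3 — |x − y|_7 = 7^{-5} = 1/16807.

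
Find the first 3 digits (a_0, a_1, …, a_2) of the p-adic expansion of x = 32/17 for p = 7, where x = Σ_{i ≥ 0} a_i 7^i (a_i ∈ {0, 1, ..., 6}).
(a_0, …, a_2) = (6, 6, 4)

v_7(32/17) = 0 (numerator and denominator both coprime to 7), so x ∈ ℤ_7^×. Compute digits iteratively via a_i = x_i mod 7, x_{i+1} = (x_i − a_i)/7, with x_0 = x:
  x_0 = 32/17;  a_0 = 6;  x_1 = (x_0 − 6)/7 = -10/17
  x_1 = -10/17;  a_1 = 6;  x_2 = (x_1 − 6)/7 = -16/17
  x_2 = -16/17;  a_2 = 4;  x_3 = (x_2 − 4)/7 = -12/17
Digits: (6, 6, 4).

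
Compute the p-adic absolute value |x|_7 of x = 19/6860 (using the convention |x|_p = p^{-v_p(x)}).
|19/6860|_7 = 343

Step 1 — compute v_7(x) by factoring powers of 7 out of the numerator and denominator: v_7(19/6860) = -3. Step 2 — apply |x|_p = p^{-v_p(x)} = 7^{3} = 343.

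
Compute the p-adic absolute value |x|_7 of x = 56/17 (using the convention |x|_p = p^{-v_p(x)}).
|56/17|_7 = 1/7

Step 1 — compute v_7(x) by factoring powers of 7 out of the numerator and denominator: v_7(56/17) = 1. Step 2 — apply |x|_p = p^{-v_p(x)} = 7^{-1} = 1/7.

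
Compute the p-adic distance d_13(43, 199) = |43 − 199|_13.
d_13(43, 199) = 1/13

Step 1 — x − y = 43 − 199 = -156. Step 2 — v_13(-156) = 1 (factor: -156 = −(13^1 · 12); the sign does not affect v_p). Step 3 — |x − y|_13 = 13^{-1} = 1/13.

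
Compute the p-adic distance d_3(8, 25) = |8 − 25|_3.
d_3(8, 25) = 1

Step 1 — x − y = 8 − 25 = -17. Step 2 — v_3(-17) = 0 (factor: -17 = −(3^0 · 17); the sign does not affect v_p). Step 3 — |x − y|_3 = 3^{0} = 1.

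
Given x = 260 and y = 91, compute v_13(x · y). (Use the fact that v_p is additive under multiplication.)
v_13(23660) = 2

v_p(x) = 1 (factor: 260 = 13^1 · 20); v_p(y) = 1 (factor: 91 = 13^1 · 7). Additivity: v_p(xy) = v_p(x) + v_p(y) = 1 + 1 = 2. (Direct check: xy = 23660 = 13^2 · (140).)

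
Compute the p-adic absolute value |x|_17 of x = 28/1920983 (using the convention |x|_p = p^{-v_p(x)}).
|28/1920983|_17 = 83521

Step 1 — compute v_17(x) by factoring powers of 17 out of the numerator and denominator: v_17(28/1920983) = -4. Step 2 — apply |x|_p = p^{-v_p(x)} = 17^{4} = 83521.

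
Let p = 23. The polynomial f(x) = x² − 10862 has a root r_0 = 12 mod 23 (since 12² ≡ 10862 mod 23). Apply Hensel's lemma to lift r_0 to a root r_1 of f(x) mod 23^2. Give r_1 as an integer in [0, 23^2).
r_1 = 150 (mod 529)

Hensel's recurrence: r_{i+1} = r_i − f(r_i)·(f′(r_i))^{-1} mod 23^{i+2}, with f′(x) = 2x. Iterate:
  r_0 = 12 (mod 23)
  r_1 = 150 (mod 529)
Final: r_1 = 150, and one checks f(r_1) ≡ 0 mod 23^2.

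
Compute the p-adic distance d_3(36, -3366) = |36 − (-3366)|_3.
d_3(36, -3366) = 1/243

Step 1 — x − y = 36 − (-3366) = 3402. Step 2 — v_3(3402) = 5 (factor: 3402 = (3^5 · 14); the sign does not affect v_p). Step 3 — |x − y|_3 = 3^{-5} = 1/243.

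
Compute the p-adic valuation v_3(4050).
v_3(4050) = 4

v_3(n) is the largest exponent k such that 3^k divides n. Factor out: 4050 = 3^4 · 50. (Sign doesn't affect v_p.) So v_3(4050) = 4.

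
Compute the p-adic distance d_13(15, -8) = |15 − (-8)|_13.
d_13(15, -8) = 1

Step 1 — x − y = 15 − (-8) = 23. Step 2 — v_13(23) = 0 (factor: 23 = (13^0 · 23); the sign does not affect v_p). Step 3 — |x − y|_13 = 13^{0} = 1.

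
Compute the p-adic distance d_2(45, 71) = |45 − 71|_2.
d_2(45, 71) = 1/2

Step 1 — x − y = 45 − 71 = -26. Step 2 — v_2(-26) = 1 (factor: -26 = −(2^1 · 13); the sign does not affect v_p). Step 3 — |x − y|_2 = 2^{-1} = 1/2.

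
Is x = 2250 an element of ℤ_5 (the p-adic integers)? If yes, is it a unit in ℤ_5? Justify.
x ∈ ℤ_5 but not a unit; v_5(x) = 3 > 0

ℤ_5 = {x ∈ ℚ_5 : v_5(x) ≥ 0} and ℤ_5^× = {x ∈ ℤ_5 : v_5(x) = 0}. Here v_5(2250) = v_5(num) − v_5(den) = 3; compare against these criteria.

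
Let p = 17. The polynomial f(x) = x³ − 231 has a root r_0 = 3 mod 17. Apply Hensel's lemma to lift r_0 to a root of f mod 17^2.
r_1 = 139 (mod 289)

Hensel: r_{i+1} = r_i − f(r_i)/f′(r_i) mod 17^{i+2}, where f′(x) = 3x². Iterate:
  r_0 = 3 (mod 17)
  r_1 = 139 (mod 289)
Final: r = 139 with f(r) ≡ 0 mod 17^2.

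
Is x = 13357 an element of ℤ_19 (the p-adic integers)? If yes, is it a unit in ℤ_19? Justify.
x ∈ ℤ_19 but not a unit; v_19(x) = 2 > 0

ℤ_19 = {x ∈ ℚ_19 : v_19(x) ≥ 0} and ℤ_19^× = {x ∈ ℤ_19 : v_19(x) = 0}. Here v_19(13357) = v_19(num) − v_19(den) = 2; compare against these criteria.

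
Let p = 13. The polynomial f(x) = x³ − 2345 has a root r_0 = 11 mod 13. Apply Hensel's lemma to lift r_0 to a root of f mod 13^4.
r_3 = 1194 (mod 28561)

Hensel: r_{i+1} = r_i − f(r_i)/f′(r_i) mod 13^{i+2}, where f′(x) = 3x². Iterate:
  r_0 = 11 (mod 13)
  r_1 = 11 (mod 169)
  r_2 = 1194 (mod 2197)
  r_3 = 1194 (mod 28561)
Final: r = 1194 with f(r) ≡ 0 mod 13^4.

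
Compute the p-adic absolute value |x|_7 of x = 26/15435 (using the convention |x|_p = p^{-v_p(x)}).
|26/15435|_7 = 343

Step 1 — compute v_7(x) by factoring powers of 7 out of the numerator and denominator: v_7(26/15435) = -3. Step 2 — apply |x|_p = p^{-v_p(x)} = 7^{3} = 343.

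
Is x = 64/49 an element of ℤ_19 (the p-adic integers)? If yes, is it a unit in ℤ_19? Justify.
x ∈ ℤ_19^× (unit); v_19(x) = 0

ℤ_19 = {x ∈ ℚ_19 : v_19(x) ≥ 0} and ℤ_19^× = {x ∈ ℤ_19 : v_19(x) = 0}. Here v_19(64/49) = v_19(num) − v_19(den) = 0; compare against these criteria.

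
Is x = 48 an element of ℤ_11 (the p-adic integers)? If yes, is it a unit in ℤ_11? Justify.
x ∈ ℤ_11^× (unit); v_11(x) = 0

ℤ_11 = {x ∈ ℚ_11 : v_11(x) ≥ 0} and ℤ_11^× = {x ∈ ℤ_11 : v_11(x) = 0}. Here v_11(48) = v_11(num) − v_11(den) = 0; compare against these criteria.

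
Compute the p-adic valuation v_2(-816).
v_2(-816) = 4

v_2(n) is the largest exponent k such that 2^k divides n. Factor out: -816 = -2^4 · 51. (Sign doesn't affect v_p.) So v_2(-816) = 4.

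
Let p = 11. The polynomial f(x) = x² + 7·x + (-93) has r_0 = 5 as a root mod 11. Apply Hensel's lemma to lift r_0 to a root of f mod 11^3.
r_2 = 1160 (mod 1331)

Hensel: r_{i+1} = r_i − f(r_i)·(f′(r_i))^{-1} mod 11^{i+2}, f′(x) = 2x + 7. Iterate:
  r_0 = 5 (mod 11)
  r_1 = 71 (mod 121)
  r_2 = 1160 (mod 1331)
Final: r = 1160 satisfies f(r) ≡ 0 mod 11^3.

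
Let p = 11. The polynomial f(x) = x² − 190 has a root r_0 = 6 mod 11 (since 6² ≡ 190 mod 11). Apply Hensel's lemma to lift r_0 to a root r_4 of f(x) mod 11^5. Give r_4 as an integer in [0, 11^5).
r_4 = 101195 (mod 161051)

Hensel's recurrence: r_{i+1} = r_i − f(r_i)·(f′(r_i))^{-1} mod 11^{i+2}, with f′(x) = 2x. Iterate:
  r_0 = 6 (mod 11)
  r_1 = 39 (mod 121)
  r_2 = 39 (mod 1331)
  r_3 = 13349 (mod 14641)
  r_4 = 101195 (mod 161051)
Final: r_4 = 101195, and one checks f(r_4) ≡ 0 mod 11^5.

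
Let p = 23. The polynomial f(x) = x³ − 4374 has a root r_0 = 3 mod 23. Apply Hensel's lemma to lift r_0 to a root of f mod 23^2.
r_1 = 164 (mod 529)

Hensel: r_{i+1} = r_i − f(r_i)/f′(r_i) mod 23^{i+2}, where f′(x) = 3x². Iterate:
  r_0 = 3 (mod 23)
  r_1 = 164 (mod 529)
Final: r = 164 with f(r) ≡ 0 mod 23^2.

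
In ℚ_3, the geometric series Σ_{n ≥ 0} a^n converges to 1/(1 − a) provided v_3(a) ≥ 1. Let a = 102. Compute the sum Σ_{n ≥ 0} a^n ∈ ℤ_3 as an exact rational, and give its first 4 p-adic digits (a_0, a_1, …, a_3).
Σ a^n = 1/(1 − a) = -1/101;  first 4 digits = (1, 1, 0, 0)

v_3(a) = 1 ≥ 1, so the series converges in ℤ_3 to 1/(1 − a) = 1/(1 − 102) = -1/101. Expand this rational in ℤ_3: compute digits iteratively via d_i = x_i mod 3, x_{i+1} = (x_i − d_i)/3. The first 4 digits are (1, 1, 0, 0).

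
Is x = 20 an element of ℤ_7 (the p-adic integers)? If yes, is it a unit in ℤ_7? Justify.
x ∈ ℤ_7^× (unit); v_7(x) = 0

ℤ_7 = {x ∈ ℚ_7 : v_7(x) ≥ 0} and ℤ_7^× = {x ∈ ℤ_7 : v_7(x) = 0}. Here v_7(20) = v_7(num) − v_7(den) = 0; compare against these criteria.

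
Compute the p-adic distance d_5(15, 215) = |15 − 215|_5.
d_5(15, 215) = 1/25

Step 1 — x − y = 15 − 215 = -200. Step 2 — v_5(-200) = 2 (factor: -200 = −(5^2 · 8); the sign does not affect v_p). Step 3 — |x − y|_5 = 5^{-2} = 1/25.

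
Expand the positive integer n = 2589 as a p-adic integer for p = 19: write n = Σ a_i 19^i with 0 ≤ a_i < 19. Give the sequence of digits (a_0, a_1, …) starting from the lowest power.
(a_0, a_1, …) = (5, 3, 7)

Repeated division by 19 gives the digits low-to-high: 2589 = 5 + 3·19^1 + 7·19^2. Digit sequence: (5, 3, 7).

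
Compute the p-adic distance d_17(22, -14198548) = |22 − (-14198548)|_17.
d_17(22, -14198548) = 1/1419857

Step 1 — x − y = 22 − (-14198548) = 14198570. Step 2 — v_17(14198570) = 5 (factor: 14198570 = (17^5 · 10); the sign does not affect v_p). Step 3 — |x − y|_17 = 17^{-5} = 1/1419857.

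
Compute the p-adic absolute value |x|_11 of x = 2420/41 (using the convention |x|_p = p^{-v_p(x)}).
|2420/41|_11 = 1/121

Step 1 — compute v_11(x) by factoring powers of 11 out of the numerator and denominator: v_11(2420/41) = 2. Step 2 — apply |x|_p = p^{-v_p(x)} = 11^{-2} = 1/121.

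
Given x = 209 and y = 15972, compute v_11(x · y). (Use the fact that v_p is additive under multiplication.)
v_11(3338148) = 4

v_p(x) = 1 (factor: 209 = 11^1 · 19); v_p(y) = 3 (factor: 15972 = 11^3 · 12). Additivity: v_p(xy) = v_p(x) + v_p(y) = 1 + 3 = 4. (Direct check: xy = 3338148 = 11^4 · (228).)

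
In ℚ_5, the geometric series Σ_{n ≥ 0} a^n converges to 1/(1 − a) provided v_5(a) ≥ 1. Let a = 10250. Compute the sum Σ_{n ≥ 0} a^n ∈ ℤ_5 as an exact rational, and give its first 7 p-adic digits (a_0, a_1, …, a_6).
Σ a^n = 1/(1 − a) = -1/10249;  first 7 digits = (1, 0, 0, 2, 1, 3, 4)

v_5(a) = 3 ≥ 1, so the series converges in ℤ_5 to 1/(1 − a) = 1/(1 − 10250) = -1/10249. Expand this rational in ℤ_5: compute digits iteratively via d_i = x_i mod 5, x_{i+1} = (x_i − d_i)/5. The first 7 digits are (1, 0, 0, 2, 1, 3, 4).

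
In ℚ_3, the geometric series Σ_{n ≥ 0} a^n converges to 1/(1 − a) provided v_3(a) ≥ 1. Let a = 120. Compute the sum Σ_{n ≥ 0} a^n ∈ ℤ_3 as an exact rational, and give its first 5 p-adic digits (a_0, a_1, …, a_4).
Σ a^n = 1/(1 − a) = -1/119;  first 5 digits = (1, 1, 2, 1, 0)

v_3(a) = 1 ≥ 1, so the series converges in ℤ_3 to 1/(1 − a) = 1/(1 − 120) = -1/119. Expand this rational in ℤ_3: compute digits iteratively via d_i = x_i mod 3, x_{i+1} = (x_i − d_i)/3. The first 5 digits are (1, 1, 2, 1, 0).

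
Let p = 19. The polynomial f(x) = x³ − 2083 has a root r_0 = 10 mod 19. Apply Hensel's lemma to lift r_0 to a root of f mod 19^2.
r_1 = 10 (mod 361)

Hensel: r_{i+1} = r_i − f(r_i)/f′(r_i) mod 19^{i+2}, where f′(x) = 3x². Iterate:
  r_0 = 10 (mod 19)
  r_1 = 10 (mod 361)
Final: r = 10 with f(r) ≡ 0 mod 19^2.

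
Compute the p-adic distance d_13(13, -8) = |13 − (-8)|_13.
d_13(13, -8) = 1

Step 1 — x − y = 13 − (-8) = 21. Step 2 — v_13(21) = 0 (factor: 21 = (13^0 · 21); the sign does not affect v_p). Step 3 — |x − y|_13 = 13^{0} = 1.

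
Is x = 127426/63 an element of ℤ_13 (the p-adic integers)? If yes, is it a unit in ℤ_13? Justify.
x ∈ ℤ_13 but not a unit; v_13(x) = 3 > 0

ℤ_13 = {x ∈ ℚ_13 : v_13(x) ≥ 0} and ℤ_13^× = {x ∈ ℤ_13 : v_13(x) = 0}. Here v_13(127426/63) = v_13(num) − v_13(den) = 3; compare against these criteria.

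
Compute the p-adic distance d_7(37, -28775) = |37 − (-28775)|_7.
d_7(37, -28775) = 1/2401

Step 1 — x − y = 37 − (-28775) = 28812. Step 2 — v_7(28812) = 4 (factor: 28812 = (7^4 · 12); the sign does not affect v_p). Step 3 — |x − y|_7 = 7^{-4} = 1/2401.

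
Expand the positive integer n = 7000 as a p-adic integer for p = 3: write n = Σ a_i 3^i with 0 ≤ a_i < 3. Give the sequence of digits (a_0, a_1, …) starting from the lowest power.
(a_0, a_1, …) = (1, 2, 0, 1, 2, 1, 0, 0, 1)

Repeated division by 3 gives the digits low-to-high: 7000 = 1 + 2·3^1 + 1·3^3 + 2·3^4 + 1·3^5 + 1·3^8. Digit sequence: (1, 2, 0, 1, 2, 1, 0, 0, 1).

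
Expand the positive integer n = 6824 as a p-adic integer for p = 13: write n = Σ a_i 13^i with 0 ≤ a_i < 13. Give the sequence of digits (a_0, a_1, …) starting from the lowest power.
(a_0, a_1, …) = (12, 4, 1, 3)

Repeated division by 13 gives the digits low-to-high: 6824 = 12 + 4·13^1 + 1·13^2 + 3·13^3. Digit sequence: (12, 4, 1, 3).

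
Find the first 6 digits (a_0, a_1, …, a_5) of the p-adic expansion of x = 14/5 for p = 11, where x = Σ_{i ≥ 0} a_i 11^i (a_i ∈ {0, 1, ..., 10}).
(a_0, …, a_5) = (5, 2, 2, 2, 2, 2)

v_11(14/5) = 0 (numerator and denominator both coprime to 11), so x ∈ ℤ_11^×. Compute digits iteratively via a_i = x_i mod 11, x_{i+1} = (x_i − a_i)/11, with x_0 = x:
  x_0 = 14/5;  a_0 = 5;  x_1 = (x_0 − 5)/11 = -1/5
  x_1 = -1/5;  a_1 = 2;  x_2 = (x_1 − 2)/11 = -1/5
  x_2 = -1/5;  a_2 = 2;  x_3 = (x_2 − 2)/11 = -1/5
  x_3 = -1/5;  a_3 = 2;  x_4 = (x_3 − 2)/11 = -1/5
  x_4 = -1/5;  a_4 = 2;  x_5 = (x_4 − 2)/11 = -1/5
  x_5 = -1/5;  a_5 = 2;  x_6 = (x_5 − 2)/11 = -1/5
Digits: (5, 2, 2, 2, 2, 2).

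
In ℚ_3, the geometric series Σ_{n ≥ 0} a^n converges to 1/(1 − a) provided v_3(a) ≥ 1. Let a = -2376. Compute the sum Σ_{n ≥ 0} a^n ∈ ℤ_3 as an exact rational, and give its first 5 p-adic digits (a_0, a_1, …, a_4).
Σ a^n = 1/(1 − a) = 1/2377;  first 5 digits = (1, 0, 0, 2, 0)

v_3(a) = 3 ≥ 1, so the series converges in ℤ_3 to 1/(1 − a) = 1/(1 − (-2376)) = 1/2377. Expand this rational in ℤ_3: compute digits iteratively via d_i = x_i mod 3, x_{i+1} = (x_i − d_i)/3. The first 5 digits are (1, 0, 0, 2, 0).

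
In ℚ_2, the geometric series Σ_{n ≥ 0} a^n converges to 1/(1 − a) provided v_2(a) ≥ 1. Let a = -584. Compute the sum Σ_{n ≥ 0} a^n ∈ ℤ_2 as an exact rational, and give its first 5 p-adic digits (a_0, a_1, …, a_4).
Σ a^n = 1/(1 − a) = 1/585;  first 5 digits = (1, 0, 0, 1, 1)

v_2(a) = 3 ≥ 1, so the series converges in ℤ_2 to 1/(1 − a) = 1/(1 − (-584)) = 1/585. Expand this rational in ℤ_2: compute digits iteratively via d_i = x_i mod 2, x_{i+1} = (x_i − d_i)/2. The first 5 digits are (1, 0, 0, 1, 1).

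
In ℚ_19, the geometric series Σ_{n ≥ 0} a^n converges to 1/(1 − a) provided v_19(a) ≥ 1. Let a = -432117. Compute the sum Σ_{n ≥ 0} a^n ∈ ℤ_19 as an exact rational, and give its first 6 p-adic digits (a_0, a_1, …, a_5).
Σ a^n = 1/(1 − a) = 1/432118;  first 6 digits = (1, 0, 0, 13, 15, 18)

v_19(a) = 3 ≥ 1, so the series converges in ℤ_19 to 1/(1 − a) = 1/(1 − (-432117)) = 1/432118. Expand this rational in ℤ_19: compute digits iteratively via d_i = x_i mod 19, x_{i+1} = (x_i − d_i)/19. The first 6 digits are (1, 0, 0, 13, 15, 18).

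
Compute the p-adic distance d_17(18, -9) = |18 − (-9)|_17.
d_17(18, -9) = 1

Step 1 — x − y = 18 − (-9) = 27. Step 2 — v_17(27) = 0 (factor: 27 = (17^0 · 27); the sign does not affect v_p). Step 3 — |x − y|_17 = 17^{0} = 1.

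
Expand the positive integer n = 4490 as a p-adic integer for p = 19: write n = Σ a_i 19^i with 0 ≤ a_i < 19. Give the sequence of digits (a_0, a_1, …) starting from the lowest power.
(a_0, a_1, …) = (6, 8, 12)

Repeated division by 19 gives the digits low-to-high: 4490 = 6 + 8·19^1 + 12·19^2. Digit sequence: (6, 8, 12).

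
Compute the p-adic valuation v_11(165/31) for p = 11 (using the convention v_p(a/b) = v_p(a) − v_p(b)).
v_11(165/31) = 1

Factor powers of 11 from the numerator and denominator of the reduced fraction: 165 = 11^1 · 15 and 31 = 11^0 · 31. Apply v_p(a/b) = v_p(a) − v_p(b): v_11(165/31) = 1 − 0 = 1.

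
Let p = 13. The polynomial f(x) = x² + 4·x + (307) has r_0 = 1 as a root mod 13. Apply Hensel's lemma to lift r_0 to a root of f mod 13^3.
r_2 = 963 (mod 2197)

Hensel: r_{i+1} = r_i − f(r_i)·(f′(r_i))^{-1} mod 13^{i+2}, f′(x) = 2x + 4. Iterate:
  r_0 = 1 (mod 13)
  r_1 = 118 (mod 169)
  r_2 = 963 (mod 2197)
Final: r = 963 satisfies f(r) ≡ 0 mod 13^3.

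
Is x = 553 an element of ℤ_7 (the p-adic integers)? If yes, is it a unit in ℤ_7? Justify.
x ∈ ℤ_7 but not a unit; v_7(x) = 1 > 0

ℤ_7 = {x ∈ ℚ_7 : v_7(x) ≥ 0} and ℤ_7^× = {x ∈ ℤ_7 : v_7(x) = 0}. Here v_7(553) = v_7(num) − v_7(den) = 1; compare against these criteria.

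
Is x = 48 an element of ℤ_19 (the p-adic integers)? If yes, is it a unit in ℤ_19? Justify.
x ∈ ℤ_19^× (unit); v_19(x) = 0

ℤ_19 = {x ∈ ℚ_19 : v_19(x) ≥ 0} and ℤ_19^× = {x ∈ ℤ_19 : v_19(x) = 0}. Here v_19(48) = v_19(num) − v_19(den) = 0; compare against these criteria.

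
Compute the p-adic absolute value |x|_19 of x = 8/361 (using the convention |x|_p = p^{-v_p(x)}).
|8/361|_19 = 361

Step 1 — compute v_19(x) by factoring powers of 19 out of the numerator and denominator: v_19(8/361) = -2. Step 2 — apply |x|_p = p^{-v_p(x)} = 19^{2} = 361.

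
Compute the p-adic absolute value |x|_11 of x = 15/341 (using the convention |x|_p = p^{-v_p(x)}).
|15/341|_11 = 11

Step 1 — compute v_11(x) by factoring powers of 11 out of the numerator and denominator: v_11(15/341) = -1. Step 2 — apply |x|_p = p^{-v_p(x)} = 11^{1} = 11.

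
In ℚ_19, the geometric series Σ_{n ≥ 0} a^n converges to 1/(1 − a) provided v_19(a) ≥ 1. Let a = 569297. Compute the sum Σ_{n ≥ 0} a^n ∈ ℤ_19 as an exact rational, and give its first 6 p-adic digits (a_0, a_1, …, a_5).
Σ a^n = 1/(1 − a) = -1/569296;  first 6 digits = (1, 0, 0, 7, 4, 0)

v_19(a) = 3 ≥ 1, so the series converges in ℤ_19 to 1/(1 − a) = 1/(1 − 569297) = -1/569296. Expand this rational in ℤ_19: compute digits iteratively via d_i = x_i mod 19, x_{i+1} = (x_i − d_i)/19. The first 6 digits are (1, 0, 0, 7, 4, 0).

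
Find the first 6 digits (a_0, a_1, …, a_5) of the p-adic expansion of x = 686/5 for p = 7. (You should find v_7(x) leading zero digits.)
(a_0, …, a_5) = (0, 0, 0, 6, 2, 1)

v_7(686/5) = 3, so a_0 = ... = a_2 = 0. Factor out: x = 7^3 · u with u = 2/5 a unit in ℤ_7. Expand u iteratively via a_{v+i} = u_i mod 7, u_{i+1} = (u_i − a_{v+i})/7:
  u_0 = 2/5;  a_3 = 6;  u_1 = (u_0 − 6)/7 = -4/5
  u_1 = -4/5;  a_4 = 2;  u_2 = (u_1 − 2)/7 = -2/5
  u_2 = -2/5;  a_5 = 1;  u_3 = (u_2 − 1)/7 = -1/5
Digits: (0, 0, 0, 6, 2, 1).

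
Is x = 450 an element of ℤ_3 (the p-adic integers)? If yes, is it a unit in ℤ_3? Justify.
x ∈ ℤ_3 but not a unit; v_3(x) = 2 > 0

ℤ_3 = {x ∈ ℚ_3 : v_3(x) ≥ 0} and ℤ_3^× = {x ∈ ℤ_3 : v_3(x) = 0}. Here v_3(450) = v_3(num) − v_3(den) = 2; compare against these criteria.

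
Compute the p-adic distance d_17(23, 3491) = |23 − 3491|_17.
d_17(23, 3491) = 1/289

Step 1 — x − y = 23 − 3491 = -3468. Step 2 — v_17(-3468) = 2 (factor: -3468 = −(17^2 · 12); the sign does not affect v_p). Step 3 — |x − y|_17 = 17^{-2} = 1/289.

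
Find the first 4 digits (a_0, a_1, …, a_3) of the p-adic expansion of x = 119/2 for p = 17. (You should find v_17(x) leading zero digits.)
(a_0, …, a_3) = (0, 12, 8, 8)

v_17(119/2) = 1, so a_0 = ... = a_0 = 0. Factor out: x = 17^1 · u with u = 7/2 a unit in ℤ_17. Expand u iteratively via a_{v+i} = u_i mod 17, u_{i+1} = (u_i − a_{v+i})/17:
  u_0 = 7/2;  a_1 = 12;  u_1 = (u_0 − 12)/17 = -1/2
  u_1 = -1/2;  a_2 = 8;  u_2 = (u_1 − 8)/17 = -1/2
  u_2 = -1/2;  a_3 = 8;  u_3 = (u_2 − 8)/17 = -1/2
Digits: (0, 12, 8, 8).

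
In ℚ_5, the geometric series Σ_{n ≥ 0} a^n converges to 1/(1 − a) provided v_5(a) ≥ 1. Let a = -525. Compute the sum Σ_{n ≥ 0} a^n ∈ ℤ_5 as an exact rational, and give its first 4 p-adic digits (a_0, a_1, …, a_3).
Σ a^n = 1/(1 − a) = 1/526;  first 4 digits = (1, 0, 4, 0)

v_5(a) = 2 ≥ 1, so the series converges in ℤ_5 to 1/(1 − a) = 1/(1 − (-525)) = 1/526. Expand this rational in ℤ_5: compute digits iteratively via d_i = x_i mod 5, x_{i+1} = (x_i − d_i)/5. The first 4 digits are (1, 0, 4, 0).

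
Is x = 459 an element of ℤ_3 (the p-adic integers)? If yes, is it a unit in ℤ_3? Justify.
x ∈ ℤ_3 but not a unit; v_3(x) = 3 > 0

ℤ_3 = {x ∈ ℚ_3 : v_3(x) ≥ 0} and ℤ_3^× = {x ∈ ℤ_3 : v_3(x) = 0}. Here v_3(459) = v_3(num) − v_3(den) = 3; compare against these criteria.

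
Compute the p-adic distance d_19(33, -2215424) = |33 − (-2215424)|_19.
d_19(33, -2215424) = 1/130321

Step 1 — x − y = 33 − (-2215424) = 2215457. Step 2 — v_19(2215457) = 4 (factor: 2215457 = (19^4 · 17); the sign does not affect v_p). Step 3 — |x − y|_19 = 19^{-4} = 1/130321.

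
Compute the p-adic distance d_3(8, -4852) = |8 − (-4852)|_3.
d_3(8, -4852) = 1/243

Step 1 — x − y = 8 − (-4852) = 4860. Step 2 — v_3(4860) = 5 (factor: 4860 = (3^5 · 20); the sign does not affect v_p). Step 3 — |x − y|_3 = 3^{-5} = 1/243.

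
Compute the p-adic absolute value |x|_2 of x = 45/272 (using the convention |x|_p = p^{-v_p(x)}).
|45/272|_2 = 16

Step 1 — compute v_2(x) by factoring powers of 2 out of the numerator and denominator: v_2(45/272) = -4. Step 2 — apply |x|_p = p^{-v_p(x)} = 2^{4} = 16.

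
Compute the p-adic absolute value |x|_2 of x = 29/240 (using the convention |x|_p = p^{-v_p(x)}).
|29/240|_2 = 16

Step 1 — compute v_2(x) by factoring powers of 2 out of the numerator and denominator: v_2(29/240) = -4. Step 2 — apply |x|_p = p^{-v_p(x)} = 2^{4} = 16.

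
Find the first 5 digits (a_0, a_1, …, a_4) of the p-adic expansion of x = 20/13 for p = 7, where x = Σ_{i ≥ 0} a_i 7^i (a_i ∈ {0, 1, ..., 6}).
(a_0, …, a_4) = (1, 6, 4, 2, 5)

v_7(20/13) = 0 (numerator and denominator both coprime to 7), so x ∈ ℤ_7^×. Compute digits iteratively via a_i = x_i mod 7, x_{i+1} = (x_i − a_i)/7, with x_0 = x:
  x_0 = 20/13;  a_0 = 1;  x_1 = (x_0 − 1)/7 = 1/13
  x_1 = 1/13;  a_1 = 6;  x_2 = (x_1 − 6)/7 = -11/13
  x_2 = -11/13;  a_2 = 4;  x_3 = (x_2 − 4)/7 = -9/13
  x_3 = -9/13;  a_3 = 2;  x_4 = (x_3 − 2)/7 = -5/13
  x_4 = -5/13;  a_4 = 5;  x_5 = (x_4 − 5)/7 = -10/13
Digits: (1, 6, 4, 2, 5).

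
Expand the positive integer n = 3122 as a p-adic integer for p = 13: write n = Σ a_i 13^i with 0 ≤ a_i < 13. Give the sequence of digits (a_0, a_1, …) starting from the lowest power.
(a_0, a_1, …) = (2, 6, 5, 1)

Repeated division by 13 gives the digits low-to-high: 3122 = 2 + 6·13^1 + 5·13^2 + 1·13^3. Digit sequence: (2, 6, 5, 1).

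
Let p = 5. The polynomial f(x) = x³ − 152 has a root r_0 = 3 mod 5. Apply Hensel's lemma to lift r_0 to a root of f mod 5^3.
r_2 = 3 (mod 125)

Hensel: r_{i+1} = r_i − f(r_i)/f′(r_i) mod 5^{i+2}, where f′(x) = 3x². Iterate:
  r_0 = 3 (mod 5)
  r_1 = 3 (mod 25)
  r_2 = 3 (mod 125)
Final: r = 3 with f(r) ≡ 0 mod 5^3.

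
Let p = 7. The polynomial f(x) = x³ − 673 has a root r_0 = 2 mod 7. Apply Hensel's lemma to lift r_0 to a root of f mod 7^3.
r_2 = 331 (mod 343)

Hensel: r_{i+1} = r_i − f(r_i)/f′(r_i) mod 7^{i+2}, where f′(x) = 3x². Iterate:
  r_0 = 2 (mod 7)
  r_1 = 37 (mod 49)
  r_2 = 331 (mod 343)
Final: r = 331 with f(r) ≡ 0 mod 7^3.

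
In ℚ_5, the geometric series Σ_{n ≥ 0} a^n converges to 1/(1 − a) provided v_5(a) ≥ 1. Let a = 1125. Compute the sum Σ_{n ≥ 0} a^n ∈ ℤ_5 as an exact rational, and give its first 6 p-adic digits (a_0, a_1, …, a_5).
Σ a^n = 1/(1 − a) = -1/1124;  first 6 digits = (1, 0, 0, 4, 1, 0)

v_5(a) = 3 ≥ 1, so the series converges in ℤ_5 to 1/(1 − a) = 1/(1 − 1125) = -1/1124. Expand this rational in ℤ_5: compute digits iteratively via d_i = x_i mod 5, x_{i+1} = (x_i − d_i)/5. The first 6 digits are (1, 0, 0, 4, 1, 0).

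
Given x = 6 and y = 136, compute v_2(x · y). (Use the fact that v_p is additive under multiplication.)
v_2(816) = 4

v_p(x) = 1 (factor: 6 = 2^1 · 3); v_p(y) = 3 (factor: 136 = 2^3 · 17). Additivity: v_p(xy) = v_p(x) + v_p(y) = 1 + 3 = 4. (Direct check: xy = 816 = 2^4 · (51).)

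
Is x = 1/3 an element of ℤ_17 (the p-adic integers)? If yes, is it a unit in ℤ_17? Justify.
x ∈ ℤ_17^× (unit); v_17(x) = 0

ℤ_17 = {x ∈ ℚ_17 : v_17(x) ≥ 0} and ℤ_17^× = {x ∈ ℤ_17 : v_17(x) = 0}. Here v_17(1/3) = v_17(num) − v_17(den) = 0; compare against these criteria.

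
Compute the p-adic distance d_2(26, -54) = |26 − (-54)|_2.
d_2(26, -54) = 1/16

Step 1 — x − y = 26 − (-54) = 80. Step 2 — v_2(80) = 4 (factor: 80 = (2^4 · 5); the sign does not affect v_p). Step 3 — |x − y|_2 = 2^{-4} = 1/16.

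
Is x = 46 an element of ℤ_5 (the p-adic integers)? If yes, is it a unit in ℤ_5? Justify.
x ∈ ℤ_5^× (unit); v_5(x) = 0

ℤ_5 = {x ∈ ℚ_5 : v_5(x) ≥ 0} and ℤ_5^× = {x ∈ ℤ_5 : v_5(x) = 0}. Here v_5(46) = v_5(num) − v_5(den) = 0; compare against these criteria.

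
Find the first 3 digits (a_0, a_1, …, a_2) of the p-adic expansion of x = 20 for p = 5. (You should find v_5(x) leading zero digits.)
(a_0, …, a_2) = (0, 4, 0)

v_5(20) = 1, so a_0 = ... = a_0 = 0. Factor out: x = 5^1 · u with u = 4 a unit in ℤ_5. Expand u iteratively via a_{v+i} = u_i mod 5, u_{i+1} = (u_i − a_{v+i})/5:
  u_0 = 4;  a_1 = 4;  u_1 = (u_0 − 4)/5 = 0
  u_1 = 0;  a_2 = 0;  u_2 = (u_1 − 0)/5 = 0
Digits: (0, 4, 0).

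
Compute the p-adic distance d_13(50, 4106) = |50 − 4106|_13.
d_13(50, 4106) = 1/169

Step 1 — x − y = 50 − 4106 = -4056. Step 2 — v_13(-4056) = 2 (factor: -4056 = −(13^2 · 24); the sign does not affect v_p). Step 3 — |x − y|_13 = 13^{-2} = 1/169.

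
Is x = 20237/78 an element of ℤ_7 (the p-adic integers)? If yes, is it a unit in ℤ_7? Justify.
x ∈ ℤ_7 but not a unit; v_7(x) = 3 > 0

ℤ_7 = {x ∈ ℚ_7 : v_7(x) ≥ 0} and ℤ_7^× = {x ∈ ℤ_7 : v_7(x) = 0}. Here v_7(20237/78) = v_7(num) − v_7(den) = 3; compare against these criteria.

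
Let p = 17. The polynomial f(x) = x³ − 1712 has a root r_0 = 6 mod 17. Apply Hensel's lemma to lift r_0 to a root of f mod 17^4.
r_3 = 2760 (mod 83521)

Hensel: r_{i+1} = r_i − f(r_i)/f′(r_i) mod 17^{i+2}, where f′(x) = 3x². Iterate:
  r_0 = 6 (mod 17)
  r_1 = 159 (mod 289)
  r_2 = 2760 (mod 4913)
  r_3 = 2760 (mod 83521)
Final: r = 2760 with f(r) ≡ 0 mod 17^4.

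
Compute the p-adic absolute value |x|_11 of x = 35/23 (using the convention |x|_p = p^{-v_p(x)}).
|35/23|_11 = 1

Step 1 — compute v_11(x) by factoring powers of 11 out of the numerator and denominator: v_11(35/23) = 0. Step 2 — apply |x|_p = p^{-v_p(x)} = 11^{0} = 1.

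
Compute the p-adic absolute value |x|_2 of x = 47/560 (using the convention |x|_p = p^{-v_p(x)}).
|47/560|_2 = 16

Step 1 — compute v_2(x) by factoring powers of 2 out of the numerator and denominator: v_2(47/560) = -4. Step 2 — apply |x|_p = p^{-v_p(x)} = 2^{4} = 16.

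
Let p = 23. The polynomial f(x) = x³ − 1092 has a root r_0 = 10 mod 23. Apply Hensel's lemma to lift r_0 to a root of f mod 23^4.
r_3 = 59350 (mod 279841)

Hensel: r_{i+1} = r_i − f(r_i)/f′(r_i) mod 23^{i+2}, where f′(x) = 3x². Iterate:
  r_0 = 10 (mod 23)
  r_1 = 102 (mod 529)
  r_2 = 10682 (mod 12167)
  r_3 = 59350 (mod 279841)
Final: r = 59350 with f(r) ≡ 0 mod 23^4.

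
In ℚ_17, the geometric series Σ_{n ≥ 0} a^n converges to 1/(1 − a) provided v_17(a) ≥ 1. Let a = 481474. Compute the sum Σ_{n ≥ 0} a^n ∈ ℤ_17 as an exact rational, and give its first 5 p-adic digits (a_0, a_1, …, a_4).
Σ a^n = 1/(1 − a) = -1/481473;  first 5 digits = (1, 0, 0, 13, 5)

v_17(a) = 3 ≥ 1, so the series converges in ℤ_17 to 1/(1 − a) = 1/(1 − 481474) = -1/481473. Expand this rational in ℤ_17: compute digits iteratively via d_i = x_i mod 17, x_{i+1} = (x_i − d_i)/17. The first 5 digits are (1, 0, 0, 13, 5).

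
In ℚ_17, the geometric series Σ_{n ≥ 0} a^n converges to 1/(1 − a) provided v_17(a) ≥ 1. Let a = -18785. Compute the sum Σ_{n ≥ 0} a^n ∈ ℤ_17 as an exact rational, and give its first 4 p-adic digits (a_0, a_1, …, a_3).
Σ a^n = 1/(1 − a) = 1/18786;  first 4 digits = (1, 0, 3, 13)

v_17(a) = 2 ≥ 1, so the series converges in ℤ_17 to 1/(1 − a) = 1/(1 − (-18785)) = 1/18786. Expand this rational in ℤ_17: compute digits iteratively via d_i = x_i mod 17, x_{i+1} = (x_i − d_i)/17. The first 4 digits are (1, 0, 3, 13).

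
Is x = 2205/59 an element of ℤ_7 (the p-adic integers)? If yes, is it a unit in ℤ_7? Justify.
x ∈ ℤ_7 but not a unit; v_7(x) = 2 > 0

ℤ_7 = {x ∈ ℚ_7 : v_7(x) ≥ 0} and ℤ_7^× = {x ∈ ℤ_7 : v_7(x) = 0}. Here v_7(2205/59) = v_7(num) − v_7(den) = 2; compare against these criteria.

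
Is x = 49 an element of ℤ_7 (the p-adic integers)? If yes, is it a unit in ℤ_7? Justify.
x ∈ ℤ_7 but not a unit; v_7(x) = 2 > 0

ℤ_7 = {x ∈ ℚ_7 : v_7(x) ≥ 0} and ℤ_7^× = {x ∈ ℤ_7 : v_7(x) = 0}. Here v_7(49) = v_7(num) − v_7(den) = 2; compare against these criteria.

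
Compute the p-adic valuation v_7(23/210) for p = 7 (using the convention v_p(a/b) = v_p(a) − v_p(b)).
v_7(23/210) = -1

Factor powers of 7 from the numerator and denominator of the reduced fraction: 23 = 7^0 · 23 and 210 = 7^1 · 30. Apply v_p(a/b) = v_p(a) − v_p(b): v_7(23/210) = 0 − 1 = -1.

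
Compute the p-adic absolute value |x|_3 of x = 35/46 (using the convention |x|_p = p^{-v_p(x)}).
|35/46|_3 = 1

Step 1 — compute v_3(x) by factoring powers of 3 out of the numerator and denominator: v_3(35/46) = 0. Step 2 — apply |x|_p = p^{-v_p(x)} = 3^{0} = 1.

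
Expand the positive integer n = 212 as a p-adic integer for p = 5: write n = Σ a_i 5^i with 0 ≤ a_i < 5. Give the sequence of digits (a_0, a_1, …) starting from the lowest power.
(a_0, a_1, …) = (2, 2, 3, 1)

Repeated division by 5 gives the digits low-to-high: 212 = 2 + 2·5^1 + 3·5^2 + 1·5^3. Digit sequence: (2, 2, 3, 1).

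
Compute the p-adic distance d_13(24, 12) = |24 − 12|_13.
d_13(24, 12) = 1

Step 1 — x − y = 24 − 12 = 12. Step 2 — v_13(12) = 0 (factor: 12 = (13^0 · 12); the sign does not affect v_p). Step 3 — |x − y|_13 = 13^{0} = 1.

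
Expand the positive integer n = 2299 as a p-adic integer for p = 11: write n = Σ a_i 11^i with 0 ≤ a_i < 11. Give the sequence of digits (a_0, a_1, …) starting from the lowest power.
(a_0, a_1, …) = (0, 0, 8, 1)

Repeated division by 11 gives the digits low-to-high: 2299 = 8·11^2 + 1·11^3. Digit sequence: (0, 0, 8, 1).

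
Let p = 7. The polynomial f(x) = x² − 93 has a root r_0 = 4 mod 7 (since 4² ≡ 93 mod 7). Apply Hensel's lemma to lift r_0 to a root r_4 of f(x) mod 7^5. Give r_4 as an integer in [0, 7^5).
r_4 = 130 (mod 16807)

Hensel's recurrence: r_{i+1} = r_i − f(r_i)·(f′(r_i))^{-1} mod 7^{i+2}, with f′(x) = 2x. Iterate:
  r_0 = 4 (mod 7)
  r_1 = 32 (mod 49)
  r_2 = 130 (mod 343)
  r_3 = 130 (mod 2401)
  r_4 = 130 (mod 16807)
Final: r_4 = 130, and one checks f(r_4) ≡ 0 mod 7^5.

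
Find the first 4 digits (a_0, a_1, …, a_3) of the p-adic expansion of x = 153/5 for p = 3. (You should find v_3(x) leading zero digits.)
(a_0, …, a_3) = (0, 0, 1, 2)

v_3(153/5) = 2, so a_0 = ... = a_1 = 0. Factor out: x = 3^2 · u with u = 17/5 a unit in ℤ_3. Expand u iteratively via a_{v+i} = u_i mod 3, u_{i+1} = (u_i − a_{v+i})/3:
  u_0 = 17/5;  a_2 = 1;  u_1 = (u_0 − 1)/3 = 4/5
  u_1 = 4/5;  a_3 = 2;  u_2 = (u_1 − 2)/3 = -2/5
Digits: (0, 0, 1, 2).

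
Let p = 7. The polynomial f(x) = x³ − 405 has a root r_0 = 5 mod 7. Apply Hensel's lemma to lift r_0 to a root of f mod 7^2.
r_1 = 12 (mod 49)

Hensel: r_{i+1} = r_i − f(r_i)/f′(r_i) mod 7^{i+2}, where f′(x) = 3x². Iterate:
  r_0 = 5 (mod 7)
  r_1 = 12 (mod 49)
Final: r = 12 with f(r) ≡ 0 mod 7^2.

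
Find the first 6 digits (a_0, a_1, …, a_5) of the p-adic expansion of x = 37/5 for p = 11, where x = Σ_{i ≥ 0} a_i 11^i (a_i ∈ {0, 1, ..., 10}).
(a_0, …, a_5) = (3, 7, 6, 6, 6, 6)

v_11(37/5) = 0 (numerator and denominator both coprime to 11), so x ∈ ℤ_11^×. Compute digits iteratively via a_i = x_i mod 11, x_{i+1} = (x_i − a_i)/11, with x_0 = x:
  x_0 = 37/5;  a_0 = 3;  x_1 = (x_0 − 3)/11 = 2/5
  x_1 = 2/5;  a_1 = 7;  x_2 = (x_1 − 7)/11 = -3/5
  x_2 = -3/5;  a_2 = 6;  x_3 = (x_2 − 6)/11 = -3/5
  x_3 = -3/5;  a_3 = 6;  x_4 = (x_3 − 6)/11 = -3/5
  x_4 = -3/5;  a_4 = 6;  x_5 = (x_4 − 6)/11 = -3/5
  x_5 = -3/5;  a_5 = 6;  x_6 = (x_5 − 6)/11 = -3/5
Digits: (3, 7, 6, 6, 6, 6).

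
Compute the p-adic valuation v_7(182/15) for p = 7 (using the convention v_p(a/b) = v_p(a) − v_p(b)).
v_7(182/15) = 1

Factor powers of 7 from the numerator and denominator of the reduced fraction: 182 = 7^1 · 26 and 15 = 7^0 · 15. Apply v_p(a/b) = v_p(a) − v_p(b): v_7(182/15) = 1 − 0 = 1.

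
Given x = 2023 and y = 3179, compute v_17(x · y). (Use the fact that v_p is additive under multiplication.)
v_17(6431117) = 4

v_p(x) = 2 (factor: 2023 = 17^2 · 7); v_p(y) = 2 (factor: 3179 = 17^2 · 11). Additivity: v_p(xy) = v_p(x) + v_p(y) = 2 + 2 = 4. (Direct check: xy = 6431117 = 17^4 · (77).)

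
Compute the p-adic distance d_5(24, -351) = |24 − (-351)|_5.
d_5(24, -351) = 1/125

Step 1 — x − y = 24 − (-351) = 375. Step 2 — v_5(375) = 3 (factor: 375 = (5^3 · 3); the sign does not affect v_p). Step 3 — |x − y|_5 = 5^{-3} = 1/125.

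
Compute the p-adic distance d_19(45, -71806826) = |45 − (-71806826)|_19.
d_19(45, -71806826) = 1/2476099

Step 1 — x − y = 45 − (-71806826) = 71806871. Step 2 — v_19(71806871) = 5 (factor: 71806871 = (19^5 · 29); the sign does not affect v_p). Step 3 — |x − y|_19 = 19^{-5} = 1/2476099.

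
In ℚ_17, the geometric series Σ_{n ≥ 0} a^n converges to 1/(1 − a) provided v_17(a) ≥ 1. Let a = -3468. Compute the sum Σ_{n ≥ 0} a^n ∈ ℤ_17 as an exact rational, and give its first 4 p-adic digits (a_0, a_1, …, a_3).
Σ a^n = 1/(1 − a) = 1/3469;  first 4 digits = (1, 0, 5, 16)

v_17(a) = 2 ≥ 1, so the series converges in ℤ_17 to 1/(1 − a) = 1/(1 − (-3468)) = 1/3469. Expand this rational in ℤ_17: compute digits iteratively via d_i = x_i mod 17, x_{i+1} = (x_i − d_i)/17. The first 4 digits are (1, 0, 5, 16).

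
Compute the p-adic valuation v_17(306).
v_17(306) = 1

v_17(n) is the largest exponent k such that 17^k divides n. Factor out: 306 = 17^1 · 18. (Sign doesn't affect v_p.) So v_17(306) = 1.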